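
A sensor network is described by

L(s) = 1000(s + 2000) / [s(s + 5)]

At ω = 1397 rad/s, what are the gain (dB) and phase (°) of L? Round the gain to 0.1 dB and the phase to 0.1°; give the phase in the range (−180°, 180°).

At s = jω = j1397:
zero (s+2000): 2000 + j1397 → |·| = √(2000²+1397²) = √5951609 ≈ 2439.6, ∠ = arctan(1397/2000) ≈ 34.93°
pole (s+5): 5 + j1397 → |·| = √(5²+1397²) = √1951634 ≈ 1397, ∠ = arctan(1397/5) ≈ 89.79°
pole at origin: |s| = 1397, ∠ = 90.00° (in denominator)
|L| = 1000 · 2439.6 / 1.9516e+06 ≈ 1.2501
Gain = 20 log₁₀(1.2501) ≈ 1.94 dB
∠L = 34.93° − 179.79° = -144.86°

1.9 dB, -144.9°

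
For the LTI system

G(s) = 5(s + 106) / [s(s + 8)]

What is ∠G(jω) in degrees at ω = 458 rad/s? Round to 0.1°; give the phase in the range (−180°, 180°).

At s = jω = j458:
zero (s+106): 106 + j458 → |·| = √(106²+458²) = √221000 ≈ 470.11, ∠ = arctan(458/106) ≈ 76.97°
pole (s+8): 8 + j458 → |·| = √(8²+458²) = √209828 ≈ 458.07, ∠ = arctan(458/8) ≈ 89.00°
pole at origin: |s| = 458, ∠ = 90.00° (in denominator)
∠G = 76.97° − 179.00° = -102.03°

-102.0°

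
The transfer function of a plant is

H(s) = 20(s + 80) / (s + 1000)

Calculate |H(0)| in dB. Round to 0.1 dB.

H(0) = 20·80 / (1000) = 1.6
20 log₁₀(1.6) ≈ 4.08 dB

4.1 dB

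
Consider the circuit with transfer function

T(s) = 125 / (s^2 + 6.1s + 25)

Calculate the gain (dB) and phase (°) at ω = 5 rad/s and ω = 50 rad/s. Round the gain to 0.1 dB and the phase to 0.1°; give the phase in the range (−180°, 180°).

At s = jω = j5:
quadratic: (j5)² + 6.1·j5 + 25 = 0 + j30.5 → |·| ≈ 30.5, ∠ ≈ 90.00°
|T| = 125 / 30.5 ≈ 4.0984
Gain = 20 log₁₀(4.0984) ≈ 12.25 dB
∠T = 0.00° − 90.00° = -90.00°

At s = jω = j50:
quadratic: (j50)² + 6.1·j50 + 25 = -2475 + j305 → |·| ≈ 2493.7, ∠ ≈ 172.97°
|T| = 125 / 2493.7 ≈ 0.050126
Gain = 20 log₁₀(0.050126) ≈ -26.00 dB
∠T = 0.00° − 172.97° = -172.97°

ω = 5: 12.3 dB, -90.0°; ω = 50: -26.0 dB, -173.0°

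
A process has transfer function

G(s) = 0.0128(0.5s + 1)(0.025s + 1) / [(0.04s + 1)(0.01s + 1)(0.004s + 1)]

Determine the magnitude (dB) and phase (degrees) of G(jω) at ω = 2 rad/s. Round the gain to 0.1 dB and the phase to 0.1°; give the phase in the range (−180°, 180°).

At ω = 2 rad/s:
zero (1 + j2·0.5) = 1 + j1 → |·| ≈ 1.4142, ∠ ≈ 45.00°
zero (1 + j2·0.025) = 1 + j0.05 → |·| ≈ 1.0012, ∠ ≈ 2.86°
pole (1 + j2·0.04) = 1 + j0.08 → |·| ≈ 1.0032, ∠ ≈ 4.57°
pole (1 + j2·0.01) = 1 + j0.02 → |·| ≈ 1.0002, ∠ ≈ 1.15°
pole (1 + j2·0.004) = 1 + j0.008 → |·| ≈ 1, ∠ ≈ 0.46°
|G| = 0.0128 · 1.4142 · 1.0012 / (1.0032 · 1.0002 · 1) ≈ 0.018062
Gain = 20 log₁₀(0.018062) ≈ -34.86 dB
∠G = (45.00° + 2.86°) − (4.57° + 1.15° + 0.46°) = 41.68°

-34.9 dB, 41.7°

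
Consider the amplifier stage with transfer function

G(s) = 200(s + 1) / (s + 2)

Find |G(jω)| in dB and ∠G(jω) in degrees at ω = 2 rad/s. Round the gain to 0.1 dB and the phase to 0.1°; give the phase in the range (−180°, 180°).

At s = jω = j2:
zero (s+1): 1 + j2 → |·| = √(1²+2²) = √5 ≈ 2.2361, ∠ = arctan(2/1) ≈ 63.43°
pole (s+2): 2 + j2 → |·| = √(2²+2²) = √8 ≈ 2.8284, ∠ = arctan(2/2) ≈ 45.00°
|G| = 200 · 2.2361 / 2.8284 ≈ 158.12
Gain = 20 log₁₀(158.12) ≈ 43.98 dB
∠G = 63.43° − 45.00° = 18.43°

44.0 dB, 18.4°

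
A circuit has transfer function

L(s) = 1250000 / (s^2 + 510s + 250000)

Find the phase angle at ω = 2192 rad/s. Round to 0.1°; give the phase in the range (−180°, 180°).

At s = jω = j2192:
quadratic: (j2192)² + 510·j2192 + 250000 = -4554864 + j1117920 → |·| ≈ 4.69e+06, ∠ ≈ 166.21°
∠L = 0.00° − 166.21° = -166.21°

-166.2°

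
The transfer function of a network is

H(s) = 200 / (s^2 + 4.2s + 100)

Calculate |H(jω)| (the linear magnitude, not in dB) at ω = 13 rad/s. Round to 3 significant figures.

2.27

At s = jω = j13:
quadratic: (j13)² + 4.2·j13 + 100 = -69 + j54.6 → |·| ≈ 87.99, ∠ ≈ 141.65°
|H| = 200 / 87.99 ≈ 2.273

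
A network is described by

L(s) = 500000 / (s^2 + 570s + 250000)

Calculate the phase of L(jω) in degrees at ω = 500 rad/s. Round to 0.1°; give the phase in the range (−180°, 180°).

-90.0°

At s = jω = j500:
quadratic: (j500)² + 570·j500 + 250000 = 0 + j285000 → |·| ≈ 2.85e+05, ∠ ≈ 90.00°
∠L = 0.00° − 90.00° = -90.00°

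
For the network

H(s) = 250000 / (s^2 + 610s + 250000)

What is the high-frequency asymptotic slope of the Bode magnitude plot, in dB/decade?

-40 dB/decade

Each pole contributes −20 dB/decade at high frequency; each zero contributes +20 dB/decade.
Net: 0 zero(s) − 2 pole(s) → -40 dB/decade.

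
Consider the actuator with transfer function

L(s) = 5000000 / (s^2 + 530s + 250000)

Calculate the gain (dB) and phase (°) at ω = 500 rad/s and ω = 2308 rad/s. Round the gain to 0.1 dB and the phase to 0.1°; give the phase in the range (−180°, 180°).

ω = 500: 25.5 dB, -90.0°; ω = 2308: -0.4 dB, -166.5°

At s = jω = j500:
quadratic: (j500)² + 530·j500 + 250000 = 0 + j265000 → |·| ≈ 2.65e+05, ∠ ≈ 90.00°
|L| = 5000000 / 2.65e+05 ≈ 18.868
Gain = 20 log₁₀(18.868) ≈ 25.51 dB
∠L = 0.00° − 90.00° = -90.00°

At s = jω = j2308:
quadratic: (j2308)² + 530·j2308 + 250000 = -5076864 + j1223240 → |·| ≈ 5.2222e+06, ∠ ≈ 166.45°
|L| = 5000000 / 5.2222e+06 ≈ 0.95745
Gain = 20 log₁₀(0.95745) ≈ -0.38 dB
∠L = 0.00° − 166.45° = -166.45°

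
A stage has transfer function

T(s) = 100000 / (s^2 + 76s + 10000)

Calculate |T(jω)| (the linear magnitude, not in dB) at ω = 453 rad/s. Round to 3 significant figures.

0.504

At s = jω = j453:
quadratic: (j453)² + 76·j453 + 10000 = -195209 + j34428 → |·| ≈ 1.9822e+05, ∠ ≈ 170.00°
|T| = 100000 / 1.9822e+05 ≈ 0.50449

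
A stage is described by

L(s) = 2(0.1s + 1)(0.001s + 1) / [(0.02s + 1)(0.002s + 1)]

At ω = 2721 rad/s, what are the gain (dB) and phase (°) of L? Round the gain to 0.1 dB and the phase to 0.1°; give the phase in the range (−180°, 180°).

At ω = 2721 rad/s:
zero (1 + j2721·0.1) = 1 + j272.1 → |·| ≈ 272.1, ∠ ≈ 89.79°
zero (1 + j2721·0.001) = 1 + j2.721 → |·| ≈ 2.8989, ∠ ≈ 69.82°
pole (1 + j2721·0.02) = 1 + j54.42 → |·| ≈ 54.429, ∠ ≈ 88.95°
pole (1 + j2721·0.002) = 1 + j5.442 → |·| ≈ 5.5331, ∠ ≈ 79.59°
|L| = 2 · 272.1 · 2.8989 / (54.429 · 5.5331) ≈ 5.2383
Gain = 20 log₁₀(5.2383) ≈ 14.38 dB
∠L = (89.79° + 69.82°) − (88.95° + 79.59°) = -8.93°

14.4 dB, -8.9°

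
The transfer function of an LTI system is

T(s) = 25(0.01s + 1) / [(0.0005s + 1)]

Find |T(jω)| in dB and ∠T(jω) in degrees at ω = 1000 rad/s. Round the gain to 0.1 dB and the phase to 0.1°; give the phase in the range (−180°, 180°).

47.0 dB, 57.7°

At ω = 1000 rad/s:
zero (1 + j1000·0.01) = 1 + j10 → |·| ≈ 10.05, ∠ ≈ 84.29°
pole (1 + j1000·0.0005) = 1 + j0.5 → |·| ≈ 1.118, ∠ ≈ 26.57°
|T| = 25 · 10.05 / (1.118) ≈ 224.73
Gain = 20 log₁₀(224.73) ≈ 47.03 dB
∠T = (84.29°) − (26.57°) = 57.72°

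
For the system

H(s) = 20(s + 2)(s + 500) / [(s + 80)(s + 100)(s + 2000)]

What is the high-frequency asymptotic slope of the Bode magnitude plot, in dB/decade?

-20 dB/decade

Each pole contributes −20 dB/decade at high frequency; each zero contributes +20 dB/decade.
Net: 2 zero(s) − 3 pole(s) → -20 dB/decade.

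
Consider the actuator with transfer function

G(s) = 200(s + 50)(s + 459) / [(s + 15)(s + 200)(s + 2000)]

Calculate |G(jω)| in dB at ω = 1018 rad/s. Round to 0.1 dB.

-20.4 dB

At s = jω = j1018:
zero (s+50): 50 + j1018 → |·| = √(50²+1018²) = √1038824 ≈ 1019.2, ∠ = arctan(1018/50) ≈ 87.19°
zero (s+459): 459 + j1018 → |·| = √(459²+1018²) = √1247005 ≈ 1116.7, ∠ = arctan(1018/459) ≈ 65.73°
pole (s+15): 15 + j1018 → |·| = √(15²+1018²) = √1036549 ≈ 1018.1, ∠ = arctan(1018/15) ≈ 89.16°
pole (s+200): 200 + j1018 → |·| = √(200²+1018²) = √1076324 ≈ 1037.5, ∠ = arctan(1018/200) ≈ 78.89°
pole (s+2000): 2000 + j1018 → |·| = √(2000²+1018²) = √5036324 ≈ 2244.2, ∠ = arctan(1018/2000) ≈ 26.98°
|G| = 200 · 1.1381e+06 / 2.3705e+09 ≈ 0.096022
Gain = 20 log₁₀(0.096022) ≈ -20.35 dB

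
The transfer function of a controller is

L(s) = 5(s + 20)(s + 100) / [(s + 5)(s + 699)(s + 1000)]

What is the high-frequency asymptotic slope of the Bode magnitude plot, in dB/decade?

-20 dB/decade

Each pole contributes −20 dB/decade at high frequency; each zero contributes +20 dB/decade.
Net: 2 zero(s) − 3 pole(s) → -20 dB/decade.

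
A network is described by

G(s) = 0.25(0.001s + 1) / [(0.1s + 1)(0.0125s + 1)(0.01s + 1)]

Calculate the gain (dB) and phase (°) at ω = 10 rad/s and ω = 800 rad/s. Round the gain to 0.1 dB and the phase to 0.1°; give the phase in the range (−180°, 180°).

At ω = 10 rad/s:
zero (1 + j10·0.001) = 1 + j0.01 → |·| ≈ 1, ∠ ≈ 0.57°
pole (1 + j10·0.1) = 1 + j1 → |·| ≈ 1.4142, ∠ ≈ 45.00°
pole (1 + j10·0.0125) = 1 + j0.125 → |·| ≈ 1.0078, ∠ ≈ 7.13°
pole (1 + j10·0.01) = 1 + j0.1 → |·| ≈ 1.005, ∠ ≈ 5.71°
|G| = 0.25 · 1 / (1.4142 · 1.0078 · 1.005) ≈ 0.17454
Gain = 20 log₁₀(0.17454) ≈ -15.16 dB
∠G = (0.57°) − (45.00° + 7.13° + 5.71°) = -57.27°

At ω = 800 rad/s:
zero (1 + j800·0.001) = 1 + j0.8 → |·| ≈ 1.2806, ∠ ≈ 38.66°
pole (1 + j800·0.1) = 1 + j80 → |·| ≈ 80.006, ∠ ≈ 89.28°
pole (1 + j800·0.0125) = 1 + j10 → |·| ≈ 10.05, ∠ ≈ 84.29°
pole (1 + j800·0.01) = 1 + j8 → |·| ≈ 8.0623, ∠ ≈ 82.87°
|G| = 0.25 · 1.2806 / (80.006 · 10.05 · 8.0623) ≈ 4.9386e-05
Gain = 20 log₁₀(4.9386e-05) ≈ -86.13 dB
∠G = (38.66°) − (89.28° + 84.29° + 82.87°) = -217.78° ≡ 142.22° (principal value)

ω = 10: -15.2 dB, -57.3°; ω = 800: -86.1 dB, 142.2°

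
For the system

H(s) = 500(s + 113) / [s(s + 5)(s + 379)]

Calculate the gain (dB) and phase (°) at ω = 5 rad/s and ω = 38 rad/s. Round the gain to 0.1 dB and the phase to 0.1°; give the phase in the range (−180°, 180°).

At s = jω = j5:
zero (s+113): 113 + j5 → |·| = √(113²+5²) = √12794 ≈ 113.11, ∠ = arctan(5/113) ≈ 2.53°
pole (s+5): 5 + j5 → |·| = √(5²+5²) = √50 ≈ 7.0711, ∠ = arctan(5/5) ≈ 45.00°
pole (s+379): 379 + j5 → |·| = √(379²+5²) = √143666 ≈ 379.03, ∠ = arctan(5/379) ≈ 0.76°
pole at origin: |s| = 5, ∠ = 90.00° (in denominator)
|H| = 500 · 113.11 / 13401 ≈ 4.2202
Gain = 20 log₁₀(4.2202) ≈ 12.51 dB
∠H = 2.53° − 135.76° = -133.23°

At s = jω = j38:
zero (s+113): 113 + j38 → |·| = √(113²+38²) = √14213 ≈ 119.22, ∠ = arctan(38/113) ≈ 18.59°
pole (s+5): 5 + j38 → |·| = √(5²+38²) = √1469 ≈ 38.328, ∠ = arctan(38/5) ≈ 82.50°
pole (s+379): 379 + j38 → |·| = √(379²+38²) = √145085 ≈ 380.9, ∠ = arctan(38/379) ≈ 5.73°
pole at origin: |s| = 38, ∠ = 90.00° (in denominator)
|H| = 500 · 119.22 / 5.5477e+05 ≈ 0.10745
Gain = 20 log₁₀(0.10745) ≈ -19.38 dB
∠H = 18.59° − 178.23° = -159.64°

ω = 5: 12.5 dB, -133.2°; ω = 38: -19.4 dB, -159.6°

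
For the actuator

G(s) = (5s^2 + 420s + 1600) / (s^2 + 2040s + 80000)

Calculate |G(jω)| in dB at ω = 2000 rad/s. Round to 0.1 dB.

11.0 dB

Substitute s = j2000:
Numerator: 5(j2000)^2 + 420(j2000) + 1600 = -19998400 + j840000
Denominator: (j2000)^2 + 2040(j2000) + 80000 = -3920000 + j4080000
|N| = √(19998400² + 840000²) ≈ 2.0016e+07, ∠N ≈ 177.59°
|D| = √(3920000² + 4080000²) ≈ 5.658e+06, ∠D ≈ 133.85°
|G| = 2.0016e+07 / 5.658e+06 ≈ 3.5376
Gain = 20 log₁₀(3.5376) ≈ 10.97 dB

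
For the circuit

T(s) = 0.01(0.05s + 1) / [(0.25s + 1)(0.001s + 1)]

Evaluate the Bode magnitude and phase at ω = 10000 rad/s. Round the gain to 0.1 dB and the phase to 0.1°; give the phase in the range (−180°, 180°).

At ω = 10000 rad/s:
zero (1 + j10000·0.05) = 1 + j500 → |·| ≈ 500, ∠ ≈ 89.89°
pole (1 + j10000·0.25) = 1 + j2500 → |·| ≈ 2500, ∠ ≈ 89.98°
pole (1 + j10000·0.001) = 1 + j10 → |·| ≈ 10.05, ∠ ≈ 84.29°
|T| = 0.01 · 500 / (2500 · 10.05) ≈ 0.000199
Gain = 20 log₁₀(0.000199) ≈ -74.02 dB
∠T = (89.89°) − (89.98° + 84.29°) = -84.38°

-74.0 dB, -84.4°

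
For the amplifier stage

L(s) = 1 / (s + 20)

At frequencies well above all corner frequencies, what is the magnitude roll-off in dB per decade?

Each pole contributes −20 dB/decade at high frequency; each zero contributes +20 dB/decade.
Net: 0 zero(s) − 1 pole(s) → -20 dB/decade.

-20 dB/decade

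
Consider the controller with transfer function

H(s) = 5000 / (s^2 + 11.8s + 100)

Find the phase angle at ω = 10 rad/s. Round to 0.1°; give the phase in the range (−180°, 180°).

-90.0°

At s = jω = j10:
quadratic: (j10)² + 11.8·j10 + 100 = 0 + j118 → |·| ≈ 118, ∠ ≈ 90.00°
∠H = 0.00° − 90.00° = -90.00°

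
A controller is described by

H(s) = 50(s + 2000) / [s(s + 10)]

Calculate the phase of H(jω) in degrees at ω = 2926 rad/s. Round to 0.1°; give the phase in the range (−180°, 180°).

-124.2°

At s = jω = j2926:
zero (s+2000): 2000 + j2926 → |·| = √(2000²+2926²) = √12561476 ≈ 3544.2, ∠ = arctan(2926/2000) ≈ 55.65°
pole (s+10): 10 + j2926 → |·| = √(10²+2926²) = √8561576 ≈ 2926, ∠ = arctan(2926/10) ≈ 89.80°
pole at origin: |s| = 2926, ∠ = 90.00° (in denominator)
∠H = 55.65° − 179.80° = -124.15°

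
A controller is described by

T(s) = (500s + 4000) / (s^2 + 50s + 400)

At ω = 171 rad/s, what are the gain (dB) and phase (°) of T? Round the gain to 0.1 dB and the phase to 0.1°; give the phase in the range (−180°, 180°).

Substitute s = j171:
Numerator: 500(j171) + 4000 = 4000 + j85500
Denominator: (j171)^2 + 50(j171) + 400 = -28841 + j8550
|N| = √(4000² + 85500²) ≈ 85594, ∠N ≈ 87.32°
|D| = √(28841² + 8550²) ≈ 30082, ∠D ≈ 163.49°
|T| = 85594 / 30082 ≈ 2.8454
Gain = 20 log₁₀(2.8454) ≈ 9.08 dB
∠T = 87.32° − 163.49° = -76.17°

9.1 dB, -76.2°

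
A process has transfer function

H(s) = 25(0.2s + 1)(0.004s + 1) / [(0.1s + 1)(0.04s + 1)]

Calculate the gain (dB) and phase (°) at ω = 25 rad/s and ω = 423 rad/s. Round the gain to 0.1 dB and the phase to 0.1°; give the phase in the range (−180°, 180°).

At ω = 25 rad/s:
zero (1 + j25·0.2) = 1 + j5 → |·| ≈ 5.099, ∠ ≈ 78.69°
zero (1 + j25·0.004) = 1 + j0.1 → |·| ≈ 1.005, ∠ ≈ 5.71°
pole (1 + j25·0.1) = 1 + j2.5 → |·| ≈ 2.6926, ∠ ≈ 68.20°
pole (1 + j25·0.04) = 1 + j1 → |·| ≈ 1.4142, ∠ ≈ 45.00°
|H| = 25 · 5.099 · 1.005 / (2.6926 · 1.4142) ≈ 33.644
Gain = 20 log₁₀(33.644) ≈ 30.54 dB
∠H = (78.69° + 5.71°) − (68.20° + 45.00°) = -28.80°

At ω = 423 rad/s:
zero (1 + j423·0.2) = 1 + j84.6 → |·| ≈ 84.606, ∠ ≈ 89.32°
zero (1 + j423·0.004) = 1 + j1.692 → |·| ≈ 1.9654, ∠ ≈ 59.42°
pole (1 + j423·0.1) = 1 + j42.3 → |·| ≈ 42.312, ∠ ≈ 88.65°
pole (1 + j423·0.04) = 1 + j16.92 → |·| ≈ 16.95, ∠ ≈ 86.62°
|H| = 25 · 84.606 · 1.9654 / (42.312 · 16.95) ≈ 5.7964
Gain = 20 log₁₀(5.7964) ≈ 15.26 dB
∠H = (89.32° + 59.42°) − (88.65° + 86.62°) = -26.53°

ω = 25: 30.5 dB, -28.8°; ω = 423: 15.3 dB, -26.5°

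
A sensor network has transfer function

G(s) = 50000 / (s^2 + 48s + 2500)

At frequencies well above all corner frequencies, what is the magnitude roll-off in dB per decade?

-40 dB/decade

Each pole contributes −20 dB/decade at high frequency; each zero contributes +20 dB/decade.
Net: 0 zero(s) − 2 pole(s) → -40 dB/decade.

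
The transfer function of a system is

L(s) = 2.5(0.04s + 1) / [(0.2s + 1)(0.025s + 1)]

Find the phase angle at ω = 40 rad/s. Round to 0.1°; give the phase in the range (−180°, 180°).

At ω = 40 rad/s:
zero (1 + j40·0.04) = 1 + j1.6 → |·| ≈ 1.8868, ∠ ≈ 57.99°
pole (1 + j40·0.2) = 1 + j8 → |·| ≈ 8.0623, ∠ ≈ 82.87°
pole (1 + j40·0.025) = 1 + j1 → |·| ≈ 1.4142, ∠ ≈ 45.00°
∠L = (57.99°) − (82.87° + 45.00°) = -69.88°

-69.9°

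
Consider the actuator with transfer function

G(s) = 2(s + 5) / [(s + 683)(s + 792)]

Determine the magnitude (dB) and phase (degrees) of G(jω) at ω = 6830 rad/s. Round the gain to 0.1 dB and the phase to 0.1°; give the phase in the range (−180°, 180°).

-70.8 dB, -77.7°

At s = jω = j6830:
zero (s+5): 5 + j6830 → |·| = √(5²+6830²) = √46648925 ≈ 6830, ∠ = arctan(6830/5) ≈ 89.96°
pole (s+683): 683 + j6830 → |·| = √(683²+6830²) = √47115389 ≈ 6864.1, ∠ = arctan(6830/683) ≈ 84.29°
pole (s+792): 792 + j6830 → |·| = √(792²+6830²) = √47276164 ≈ 6875.8, ∠ = arctan(6830/792) ≈ 83.39°
|G| = 2 · 6830 / 4.7196e+07 ≈ 0.00028943
Gain = 20 log₁₀(0.00028943) ≈ -70.77 dB
∠G = 89.96° − 167.68° = -77.72°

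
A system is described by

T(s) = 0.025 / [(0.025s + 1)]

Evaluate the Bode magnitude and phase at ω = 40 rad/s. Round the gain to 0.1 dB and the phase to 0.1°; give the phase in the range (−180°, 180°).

At ω = 40 rad/s:
pole (1 + j40·0.025) = 1 + j1 → |·| ≈ 1.4142, ∠ ≈ 45.00°
|T| = 0.025 · 1 / (1.4142) ≈ 0.017678
Gain = 20 log₁₀(0.017678) ≈ -35.05 dB
∠T = (0°) − (45.00°) = -45.00°

-35.1 dB, -45.0°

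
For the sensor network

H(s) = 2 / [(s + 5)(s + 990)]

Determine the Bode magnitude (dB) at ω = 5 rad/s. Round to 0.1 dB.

-70.9 dB

At s = jω = j5:
pole (s+5): 5 + j5 → |·| = √(5²+5²) = √50 ≈ 7.0711, ∠ = arctan(5/5) ≈ 45.00°
pole (s+990): 990 + j5 → |·| = √(990²+5²) = √980125 ≈ 990.01, ∠ = arctan(5/990) ≈ 0.29°
|H| = 2 / 7000.5 ≈ 0.00028569
Gain = 20 log₁₀(0.00028569) ≈ -70.88 dB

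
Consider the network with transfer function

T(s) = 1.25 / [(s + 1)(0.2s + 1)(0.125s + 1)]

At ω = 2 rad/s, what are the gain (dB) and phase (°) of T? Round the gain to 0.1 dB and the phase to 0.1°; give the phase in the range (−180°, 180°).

-6.0 dB, -99.3°

At ω = 2 rad/s:
pole (1 + j2·1) = 1 + j2 → |·| ≈ 2.2361, ∠ ≈ 63.43°
pole (1 + j2·0.2) = 1 + j0.4 → |·| ≈ 1.077, ∠ ≈ 21.80°
pole (1 + j2·0.125) = 1 + j0.25 → |·| ≈ 1.0308, ∠ ≈ 14.04°
|T| = 1.25 · 1 / (2.2361 · 1.077 · 1.0308) ≈ 0.50353
Gain = 20 log₁₀(0.50353) ≈ -5.96 dB
∠T = (0°) − (63.43° + 21.80° + 14.04°) = -99.27°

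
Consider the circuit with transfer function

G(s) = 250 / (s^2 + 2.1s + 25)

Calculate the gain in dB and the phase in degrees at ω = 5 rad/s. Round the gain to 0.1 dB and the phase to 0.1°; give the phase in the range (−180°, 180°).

27.5 dB, -90.0°

At s = jω = j5:
quadratic: (j5)² + 2.1·j5 + 25 = 0 + j10.5 → |·| ≈ 10.5, ∠ ≈ 90.00°
|G| = 250 / 10.5 ≈ 23.81
Gain = 20 log₁₀(23.81) ≈ 27.54 dB
∠G = 0.00° − 90.00° = -90.00°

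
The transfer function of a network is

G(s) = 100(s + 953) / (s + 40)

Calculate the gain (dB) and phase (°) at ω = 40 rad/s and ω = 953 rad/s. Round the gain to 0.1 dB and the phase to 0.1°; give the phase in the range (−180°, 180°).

At s = jω = j40:
zero (s+953): 953 + j40 → |·| = √(953²+40²) = √909809 ≈ 953.84, ∠ = arctan(40/953) ≈ 2.40°
pole (s+40): 40 + j40 → |·| = √(40²+40²) = √3200 ≈ 56.569, ∠ = arctan(40/40) ≈ 45.00°
|G| = 100 · 953.84 / 56.569 ≈ 1686.2
Gain = 20 log₁₀(1686.2) ≈ 64.54 dB
∠G = 2.40° − 45.00° = -42.60°

At s = jω = j953:
zero (s+953): 953 + j953 → |·| = √(953²+953²) = √1816418 ≈ 1347.7, ∠ = arctan(953/953) ≈ 45.00°
pole (s+40): 40 + j953 → |·| = √(40²+953²) = √909809 ≈ 953.84, ∠ = arctan(953/40) ≈ 87.60°
|G| = 100 · 1347.7 / 953.84 ≈ 141.29
Gain = 20 log₁₀(141.29) ≈ 43.00 dB
∠G = 45.00° − 87.60° = -42.60°

ω = 40: 64.5 dB, -42.6°; ω = 953: 43.0 dB, -42.6°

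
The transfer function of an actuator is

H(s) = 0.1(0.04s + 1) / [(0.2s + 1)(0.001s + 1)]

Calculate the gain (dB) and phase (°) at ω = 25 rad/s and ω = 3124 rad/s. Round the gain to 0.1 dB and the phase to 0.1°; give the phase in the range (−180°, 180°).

At ω = 25 rad/s:
zero (1 + j25·0.04) = 1 + j1 → |·| ≈ 1.4142, ∠ ≈ 45.00°
pole (1 + j25·0.2) = 1 + j5 → |·| ≈ 5.099, ∠ ≈ 78.69°
pole (1 + j25·0.001) = 1 + j0.025 → |·| ≈ 1.0003, ∠ ≈ 1.43°
|H| = 0.1 · 1.4142 / (5.099 · 1.0003) ≈ 0.027727
Gain = 20 log₁₀(0.027727) ≈ -31.14 dB
∠H = (45.00°) − (78.69° + 1.43°) = -35.12°

At ω = 3124 rad/s:
zero (1 + j3124·0.04) = 1 + j124.96 → |·| ≈ 124.96, ∠ ≈ 89.54°
pole (1 + j3124·0.2) = 1 + j624.8 → |·| ≈ 624.8, ∠ ≈ 89.91°
pole (1 + j3124·0.001) = 1 + j3.124 → |·| ≈ 3.2801, ∠ ≈ 72.25°
|H| = 0.1 · 124.96 / (624.8 · 3.2801) ≈ 0.0060974
Gain = 20 log₁₀(0.0060974) ≈ -44.30 dB
∠H = (89.54°) − (89.91° + 72.25°) = -72.62°

ω = 25: -31.1 dB, -35.1°; ω = 3124: -44.3 dB, -72.6°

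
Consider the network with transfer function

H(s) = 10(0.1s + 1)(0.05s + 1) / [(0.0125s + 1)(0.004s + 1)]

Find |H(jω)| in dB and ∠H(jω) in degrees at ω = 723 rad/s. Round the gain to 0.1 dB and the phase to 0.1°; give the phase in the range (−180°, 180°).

59.5 dB, 23.0°

At ω = 723 rad/s:
zero (1 + j723·0.1) = 1 + j72.3 → |·| ≈ 72.307, ∠ ≈ 89.21°
zero (1 + j723·0.05) = 1 + j36.15 → |·| ≈ 36.164, ∠ ≈ 88.42°
pole (1 + j723·0.0125) = 1 + j9.0375 → |·| ≈ 9.0927, ∠ ≈ 83.69°
pole (1 + j723·0.004) = 1 + j2.892 → |·| ≈ 3.06, ∠ ≈ 70.93°
|H| = 10 · 72.307 · 36.164 / (9.0927 · 3.06) ≈ 939.82
Gain = 20 log₁₀(939.82) ≈ 59.46 dB
∠H = (89.21° + 88.42°) − (83.69° + 70.93°) = 23.01°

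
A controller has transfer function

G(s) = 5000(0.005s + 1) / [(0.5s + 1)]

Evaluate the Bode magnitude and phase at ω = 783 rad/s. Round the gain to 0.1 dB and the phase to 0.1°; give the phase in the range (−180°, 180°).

34.3 dB, -14.2°

At ω = 783 rad/s:
zero (1 + j783·0.005) = 1 + j3.915 → |·| ≈ 4.0407, ∠ ≈ 75.67°
pole (1 + j783·0.5) = 1 + j391.5 → |·| ≈ 391.5, ∠ ≈ 89.85°
|G| = 5000 · 4.0407 / (391.5) ≈ 51.605
Gain = 20 log₁₀(51.605) ≈ 34.25 dB
∠G = (75.67°) − (89.85°) = -14.18°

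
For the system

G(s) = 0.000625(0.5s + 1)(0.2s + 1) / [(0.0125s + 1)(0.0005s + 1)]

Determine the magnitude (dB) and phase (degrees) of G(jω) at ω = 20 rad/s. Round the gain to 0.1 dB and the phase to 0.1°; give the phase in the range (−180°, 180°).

-32.0 dB, 145.6°

At ω = 20 rad/s:
zero (1 + j20·0.5) = 1 + j10 → |·| ≈ 10.05, ∠ ≈ 84.29°
zero (1 + j20·0.2) = 1 + j4 → |·| ≈ 4.1231, ∠ ≈ 75.96°
pole (1 + j20·0.0125) = 1 + j0.25 → |·| ≈ 1.0308, ∠ ≈ 14.04°
pole (1 + j20·0.0005) = 1 + j0.01 → |·| ≈ 1, ∠ ≈ 0.57°
|G| = 0.000625 · 10.05 · 4.1231 / (1.0308 · 1) ≈ 0.025124
Gain = 20 log₁₀(0.025124) ≈ -32.00 dB
∠G = (84.29° + 75.96°) − (14.04° + 0.57°) = 145.64°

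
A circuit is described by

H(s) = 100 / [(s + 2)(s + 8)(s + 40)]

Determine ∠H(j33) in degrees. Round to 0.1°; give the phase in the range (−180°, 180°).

At s = jω = j33:
pole (s+2): 2 + j33 → |·| = √(2²+33²) = √1093 ≈ 33.061, ∠ = arctan(33/2) ≈ 86.53°
pole (s+8): 8 + j33 → |·| = √(8²+33²) = √1153 ≈ 33.956, ∠ = arctan(33/8) ≈ 76.37°
pole (s+40): 40 + j33 → |·| = √(40²+33²) = √2689 ≈ 51.856, ∠ = arctan(33/40) ≈ 39.52°
∠H = 0.00° − 202.42° = -202.42° ≡ 157.58° (principal value)

157.6°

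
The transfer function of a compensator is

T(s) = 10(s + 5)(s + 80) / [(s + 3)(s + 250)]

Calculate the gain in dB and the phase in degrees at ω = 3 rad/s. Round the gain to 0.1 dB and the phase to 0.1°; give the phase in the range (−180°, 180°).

12.9 dB, -12.6°

At s = jω = j3:
zero (s+5): 5 + j3 → |·| = √(5²+3²) = √34 ≈ 5.831, ∠ = arctan(3/5) ≈ 30.96°
zero (s+80): 80 + j3 → |·| = √(80²+3²) = √6409 ≈ 80.056, ∠ = arctan(3/80) ≈ 2.15°
pole (s+3): 3 + j3 → |·| = √(3²+3²) = √18 ≈ 4.2426, ∠ = arctan(3/3) ≈ 45.00°
pole (s+250): 250 + j3 → |·| = √(250²+3²) = √62509 ≈ 250.02, ∠ = arctan(3/250) ≈ 0.69°
|T| = 10 · 466.81 / 1060.7 ≈ 4.401
Gain = 20 log₁₀(4.401) ≈ 12.87 dB
∠T = 33.11° − 45.69° = -12.58°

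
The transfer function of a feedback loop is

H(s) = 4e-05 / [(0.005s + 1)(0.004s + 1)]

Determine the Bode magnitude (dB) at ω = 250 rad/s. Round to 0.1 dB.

At ω = 250 rad/s:
pole (1 + j250·0.005) = 1 + j1.25 → |·| ≈ 1.6008, ∠ ≈ 51.34°
pole (1 + j250·0.004) = 1 + j1 → |·| ≈ 1.4142, ∠ ≈ 45.00°
|H| = 4e-05 · 1 / (1.6008 · 1.4142) ≈ 1.7669e-05
Gain = 20 log₁₀(1.7669e-05) ≈ -95.06 dB

-95.1 dB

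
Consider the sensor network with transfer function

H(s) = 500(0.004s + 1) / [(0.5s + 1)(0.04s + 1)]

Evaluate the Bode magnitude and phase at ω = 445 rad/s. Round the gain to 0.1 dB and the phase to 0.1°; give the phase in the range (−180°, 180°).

At ω = 445 rad/s:
zero (1 + j445·0.004) = 1 + j1.78 → |·| ≈ 2.0417, ∠ ≈ 60.67°
pole (1 + j445·0.5) = 1 + j222.5 → |·| ≈ 222.5, ∠ ≈ 89.74°
pole (1 + j445·0.04) = 1 + j17.8 → |·| ≈ 17.828, ∠ ≈ 86.78°
|H| = 500 · 2.0417 / (222.5 · 17.828) ≈ 0.25735
Gain = 20 log₁₀(0.25735) ≈ -11.79 dB
∠H = (60.67°) − (89.74° + 86.78°) = -115.85°

-11.8 dB, -115.9°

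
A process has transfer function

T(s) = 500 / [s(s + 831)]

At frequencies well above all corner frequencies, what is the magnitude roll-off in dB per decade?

-40 dB/decade

Each pole contributes −20 dB/decade at high frequency; each zero contributes +20 dB/decade.
Net: 0 zero(s) − 2 pole(s) → -40 dB/decade.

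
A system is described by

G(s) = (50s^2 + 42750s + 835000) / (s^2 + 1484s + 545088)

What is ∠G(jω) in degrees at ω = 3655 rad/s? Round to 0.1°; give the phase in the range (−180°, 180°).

9.8°

Substitute s = j3655:
Numerator: 50(j3655)^2 + 42750(j3655) + 835000 = -667116250 + j156251250
Denominator: (j3655)^2 + 1484(j3655) + 545088 = -12813937 + j5424020
|N| = √(667116250² + 156251250²) ≈ 6.8517e+08, ∠N ≈ 166.82°
|D| = √(12813937² + 5424020²) ≈ 1.3915e+07, ∠D ≈ 157.06°
∠G = 166.82° − 157.06° = 9.76°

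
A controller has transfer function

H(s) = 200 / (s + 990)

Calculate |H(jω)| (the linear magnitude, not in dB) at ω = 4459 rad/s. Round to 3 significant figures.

Substitute s = j4459:
Numerator: 200 = 200 + j0
Denominator: (j4459) + 990 = 990 + j4459
|N| = √(200² + 0²) ≈ 200, ∠N ≈ 0.00°
|D| = √(990² + 4459²) ≈ 4567.6, ∠D ≈ 77.48°
|H| = 200 / 4567.6 ≈ 0.043787

0.0438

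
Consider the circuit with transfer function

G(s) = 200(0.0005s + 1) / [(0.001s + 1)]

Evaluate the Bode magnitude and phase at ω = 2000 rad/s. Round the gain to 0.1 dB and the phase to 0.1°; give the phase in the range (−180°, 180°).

At ω = 2000 rad/s:
zero (1 + j2000·0.0005) = 1 + j1 → |·| ≈ 1.4142, ∠ ≈ 45.00°
pole (1 + j2000·0.001) = 1 + j2 → |·| ≈ 2.2361, ∠ ≈ 63.43°
|G| = 200 · 1.4142 / (2.2361) ≈ 126.49
Gain = 20 log₁₀(126.49) ≈ 42.04 dB
∠G = (45.00°) − (63.43°) = -18.43°

42.0 dB, -18.4°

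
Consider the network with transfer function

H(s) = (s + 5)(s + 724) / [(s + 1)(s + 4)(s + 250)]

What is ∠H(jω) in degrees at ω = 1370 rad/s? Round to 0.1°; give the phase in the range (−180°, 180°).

-107.5°

At s = jω = j1370:
zero (s+5): 5 + j1370 → |·| = √(5²+1370²) = √1876925 ≈ 1370, ∠ = arctan(1370/5) ≈ 89.79°
zero (s+724): 724 + j1370 → |·| = √(724²+1370²) = √2401076 ≈ 1549.5, ∠ = arctan(1370/724) ≈ 62.15°
pole (s+1): 1 + j1370 → |·| = √(1²+1370²) = √1876901 ≈ 1370, ∠ = arctan(1370/1) ≈ 89.96°
pole (s+4): 4 + j1370 → |·| = √(4²+1370²) = √1876916 ≈ 1370, ∠ = arctan(1370/4) ≈ 89.83°
pole (s+250): 250 + j1370 → |·| = √(250²+1370²) = √1939400 ≈ 1392.6, ∠ = arctan(1370/250) ≈ 79.66°
∠H = 151.94° − 259.45° = -107.51°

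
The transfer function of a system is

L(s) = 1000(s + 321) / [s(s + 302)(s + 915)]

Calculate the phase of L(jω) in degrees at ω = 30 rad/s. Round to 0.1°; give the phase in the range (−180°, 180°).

-92.2°

At s = jω = j30:
zero (s+321): 321 + j30 → |·| = √(321²+30²) = √103941 ≈ 322.4, ∠ = arctan(30/321) ≈ 5.34°
pole (s+302): 302 + j30 → |·| = √(302²+30²) = √92104 ≈ 303.49, ∠ = arctan(30/302) ≈ 5.67°
pole (s+915): 915 + j30 → |·| = √(915²+30²) = √838125 ≈ 915.49, ∠ = arctan(30/915) ≈ 1.88°
pole at origin: |s| = 30, ∠ = 90.00° (in denominator)
∠L = 5.34° − 97.55° = -92.21°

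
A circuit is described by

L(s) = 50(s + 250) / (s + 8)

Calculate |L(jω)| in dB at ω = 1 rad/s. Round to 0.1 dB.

63.8 dB

At s = jω = j1:
zero (s+250): 250 + j1 → |·| = √(250²+1²) = √62501 ≈ 250, ∠ = arctan(1/250) ≈ 0.23°
pole (s+8): 8 + j1 → |·| = √(8²+1²) = √65 ≈ 8.0623, ∠ = arctan(1/8) ≈ 7.13°
|L| = 50 · 250 / 8.0623 ≈ 1550.4
Gain = 20 log₁₀(1550.4) ≈ 63.81 dB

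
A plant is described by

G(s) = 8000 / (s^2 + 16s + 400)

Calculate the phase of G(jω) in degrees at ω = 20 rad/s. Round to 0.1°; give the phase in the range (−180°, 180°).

At s = jω = j20:
quadratic: (j20)² + 16·j20 + 400 = 0 + j320 → |·| ≈ 320, ∠ ≈ 90.00°
∠G = 0.00° − 90.00° = -90.00°

-90.0°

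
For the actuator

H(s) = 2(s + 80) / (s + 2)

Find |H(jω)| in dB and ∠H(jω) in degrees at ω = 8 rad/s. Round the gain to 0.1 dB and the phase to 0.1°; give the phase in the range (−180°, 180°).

At s = jω = j8:
zero (s+80): 80 + j8 → |·| = √(80²+8²) = √6464 ≈ 80.399, ∠ = arctan(8/80) ≈ 5.71°
pole (s+2): 2 + j8 → |·| = √(2²+8²) = √68 ≈ 8.2462, ∠ = arctan(8/2) ≈ 75.96°
|H| = 2 · 80.399 / 8.2462 ≈ 19.5
Gain = 20 log₁₀(19.5) ≈ 25.80 dB
∠H = 5.71° − 75.96° = -70.25°

25.8 dB, -70.3°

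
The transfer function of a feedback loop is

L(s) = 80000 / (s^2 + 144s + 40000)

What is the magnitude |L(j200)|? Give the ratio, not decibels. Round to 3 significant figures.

2.78

At s = jω = j200:
quadratic: (j200)² + 144·j200 + 40000 = 0 + j28800 → |·| ≈ 28800, ∠ ≈ 90.00°
|L| = 80000 / 28800 ≈ 2.7778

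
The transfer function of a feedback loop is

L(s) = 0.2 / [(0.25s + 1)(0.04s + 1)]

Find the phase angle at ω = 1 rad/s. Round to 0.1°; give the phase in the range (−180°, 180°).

At ω = 1 rad/s:
pole (1 + j1·0.25) = 1 + j0.25 → |·| ≈ 1.0308, ∠ ≈ 14.04°
pole (1 + j1·0.04) = 1 + j0.04 → |·| ≈ 1.0008, ∠ ≈ 2.29°
∠L = (0°) − (14.04° + 2.29°) = -16.33°

-16.3°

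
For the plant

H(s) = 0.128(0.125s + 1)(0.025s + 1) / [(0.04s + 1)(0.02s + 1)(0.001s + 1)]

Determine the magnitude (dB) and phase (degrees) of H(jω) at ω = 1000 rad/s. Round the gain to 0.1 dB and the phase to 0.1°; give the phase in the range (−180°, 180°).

At ω = 1000 rad/s:
zero (1 + j1000·0.125) = 1 + j125 → |·| ≈ 125, ∠ ≈ 89.54°
zero (1 + j1000·0.025) = 1 + j25 → |·| ≈ 25.02, ∠ ≈ 87.71°
pole (1 + j1000·0.04) = 1 + j40 → |·| ≈ 40.012, ∠ ≈ 88.57°
pole (1 + j1000·0.02) = 1 + j20 → |·| ≈ 20.025, ∠ ≈ 87.14°
pole (1 + j1000·0.001) = 1 + j1 → |·| ≈ 1.4142, ∠ ≈ 45.00°
|H| = 0.128 · 125 · 25.02 / (40.012 · 20.025 · 1.4142) ≈ 0.35329
Gain = 20 log₁₀(0.35329) ≈ -9.04 dB
∠H = (89.54° + 87.71°) − (88.57° + 87.14° + 45.00°) = -43.46°

-9.0 dB, -43.5°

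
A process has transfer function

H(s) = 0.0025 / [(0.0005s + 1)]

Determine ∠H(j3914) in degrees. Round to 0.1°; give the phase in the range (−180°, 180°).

-62.9°

At ω = 3914 rad/s:
pole (1 + j3914·0.0005) = 1 + j1.957 → |·| ≈ 2.1977, ∠ ≈ 62.93°
∠H = (0°) − (62.93°) = -62.93°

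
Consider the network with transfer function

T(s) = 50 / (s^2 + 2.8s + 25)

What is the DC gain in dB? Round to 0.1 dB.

6.0 dB

T(0) = 50 / 25 = 2
20 log₁₀(2) ≈ 6.02 dB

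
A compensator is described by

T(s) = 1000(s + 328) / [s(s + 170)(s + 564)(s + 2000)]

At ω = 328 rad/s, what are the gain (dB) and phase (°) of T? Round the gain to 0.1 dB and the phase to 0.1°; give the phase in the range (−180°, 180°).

At s = jω = j328:
zero (s+328): 328 + j328 → |·| = √(328²+328²) = √215168 ≈ 463.86, ∠ = arctan(328/328) ≈ 45.00°
pole (s+170): 170 + j328 → |·| = √(170²+328²) = √136484 ≈ 369.44, ∠ = arctan(328/170) ≈ 62.60°
pole (s+564): 564 + j328 → |·| = √(564²+328²) = √425680 ≈ 652.44, ∠ = arctan(328/564) ≈ 30.18°
pole (s+2000): 2000 + j328 → |·| = √(2000²+328²) = √4107584 ≈ 2026.7, ∠ = arctan(328/2000) ≈ 9.31°
pole at origin: |s| = 328, ∠ = 90.00° (in denominator)
|T| = 1000 · 463.86 / 1.6023e+11 ≈ 2.895e-06
Gain = 20 log₁₀(2.895e-06) ≈ -110.77 dB
∠T = 45.00° − 192.09° = -147.09°

-110.8 dB, -147.1°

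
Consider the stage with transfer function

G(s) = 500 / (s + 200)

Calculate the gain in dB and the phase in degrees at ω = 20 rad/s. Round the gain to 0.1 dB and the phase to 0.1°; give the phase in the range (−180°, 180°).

Substitute s = j20:
Numerator: 500 = 500 + j0
Denominator: (j20) + 200 = 200 + j20
|N| = √(500² + 0²) ≈ 500, ∠N ≈ 0.00°
|D| = √(200² + 20²) ≈ 201, ∠D ≈ 5.71°
|G| = 500 / 201 ≈ 2.4876
Gain = 20 log₁₀(2.4876) ≈ 7.92 dB
∠G = 0.00° − 5.71° = -5.71°

7.9 dB, -5.7°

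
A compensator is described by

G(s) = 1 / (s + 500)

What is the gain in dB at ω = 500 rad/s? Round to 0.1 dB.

Substitute s = j500:
Numerator: 1 = 1 + j0
Denominator: (j500) + 500 = 500 + j500
|N| = √(1² + 0²) ≈ 1, ∠N ≈ 0.00°
|D| = √(500² + 500²) ≈ 707.11, ∠D ≈ 45.00°
|G| = 1 / 707.11 ≈ 0.0014142
Gain = 20 log₁₀(0.0014142) ≈ -56.99 dB

-57.0 dB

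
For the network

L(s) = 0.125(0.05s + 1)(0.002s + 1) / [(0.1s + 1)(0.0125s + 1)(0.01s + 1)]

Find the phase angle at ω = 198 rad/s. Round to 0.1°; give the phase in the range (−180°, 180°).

At ω = 198 rad/s:
zero (1 + j198·0.05) = 1 + j9.9 → |·| ≈ 9.9504, ∠ ≈ 84.23°
zero (1 + j198·0.002) = 1 + j0.396 → |·| ≈ 1.0756, ∠ ≈ 21.60°
pole (1 + j198·0.1) = 1 + j19.8 → |·| ≈ 19.825, ∠ ≈ 87.11°
pole (1 + j198·0.0125) = 1 + j2.475 → |·| ≈ 2.6694, ∠ ≈ 68.00°
pole (1 + j198·0.01) = 1 + j1.98 → |·| ≈ 2.2182, ∠ ≈ 63.20°
∠L = (84.23° + 21.60°) − (87.11° + 68.00° + 63.20°) = -112.48°

-112.5°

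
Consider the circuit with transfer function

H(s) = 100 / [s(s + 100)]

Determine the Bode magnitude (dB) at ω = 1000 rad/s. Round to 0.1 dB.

-80.0 dB

At s = jω = j1000:
pole (s+100): 100 + j1000 → |·| = √(100²+1000²) = √1010000 ≈ 1005, ∠ = arctan(1000/100) ≈ 84.29°
pole at origin: |s| = 1000, ∠ = 90.00° (in denominator)
|H| = 100 / 1.005e+06 ≈ 9.9502e-05
Gain = 20 log₁₀(9.9502e-05) ≈ -80.04 dB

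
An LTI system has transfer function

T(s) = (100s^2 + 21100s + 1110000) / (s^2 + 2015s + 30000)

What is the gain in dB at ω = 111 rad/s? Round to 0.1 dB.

20.4 dB

Substitute s = j111:
Numerator: 100(j111)^2 + 21100(j111) + 1110000 = -122100 + j2342100
Denominator: (j111)^2 + 2015(j111) + 30000 = 17679 + j223665
|N| = √(122100² + 2342100²) ≈ 2.3453e+06, ∠N ≈ 92.98°
|D| = √(17679² + 223665²) ≈ 2.2436e+05, ∠D ≈ 85.48°
|T| = 2.3453e+06 / 2.2436e+05 ≈ 10.453
Gain = 20 log₁₀(10.453) ≈ 20.38 dB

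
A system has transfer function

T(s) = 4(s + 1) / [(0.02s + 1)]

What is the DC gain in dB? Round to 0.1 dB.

12.0 dB

T(0) = 4 · 1 / 1 = 4
20 log₁₀(4) ≈ 12.04 dB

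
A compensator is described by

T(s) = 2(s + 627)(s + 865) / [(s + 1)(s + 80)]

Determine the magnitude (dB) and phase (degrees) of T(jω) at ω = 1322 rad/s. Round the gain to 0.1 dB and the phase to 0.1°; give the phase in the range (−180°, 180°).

At s = jω = j1322:
zero (s+627): 627 + j1322 → |·| = √(627²+1322²) = √2140813 ≈ 1463.2, ∠ = arctan(1322/627) ≈ 64.63°
zero (s+865): 865 + j1322 → |·| = √(865²+1322²) = √2495909 ≈ 1579.8, ∠ = arctan(1322/865) ≈ 56.80°
pole (s+1): 1 + j1322 → |·| = √(1²+1322²) = √1747685 ≈ 1322, ∠ = arctan(1322/1) ≈ 89.96°
pole (s+80): 80 + j1322 → |·| = √(80²+1322²) = √1754084 ≈ 1324.4, ∠ = arctan(1322/80) ≈ 86.54°
|T| = 2 · 2.3116e+06 / 1.7509e+06 ≈ 2.6405
Gain = 20 log₁₀(2.6405) ≈ 8.43 dB
∠T = 121.43° − 176.50° = -55.07°

8.4 dB, -55.1°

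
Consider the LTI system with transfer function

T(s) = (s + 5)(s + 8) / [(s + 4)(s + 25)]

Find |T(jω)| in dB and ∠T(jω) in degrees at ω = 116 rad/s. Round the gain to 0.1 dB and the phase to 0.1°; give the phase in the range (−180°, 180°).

-0.2 dB, 7.7°

At s = jω = j116:
zero (s+5): 5 + j116 → |·| = √(5²+116²) = √13481 ≈ 116.11, ∠ = arctan(116/5) ≈ 87.53°
zero (s+8): 8 + j116 → |·| = √(8²+116²) = √13520 ≈ 116.28, ∠ = arctan(116/8) ≈ 86.05°
pole (s+4): 4 + j116 → |·| = √(4²+116²) = √13472 ≈ 116.07, ∠ = arctan(116/4) ≈ 88.03°
pole (s+25): 25 + j116 → |·| = √(25²+116²) = √14081 ≈ 118.66, ∠ = arctan(116/25) ≈ 77.84°
|T| = 1 · 13501 / 13773 ≈ 0.98025
Gain = 20 log₁₀(0.98025) ≈ -0.17 dB
∠T = 173.58° − 165.87° = 7.71°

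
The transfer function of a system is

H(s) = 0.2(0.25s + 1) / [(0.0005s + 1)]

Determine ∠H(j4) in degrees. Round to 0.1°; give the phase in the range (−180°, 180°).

At ω = 4 rad/s:
zero (1 + j4·0.25) = 1 + j1 → |·| ≈ 1.4142, ∠ ≈ 45.00°
pole (1 + j4·0.0005) = 1 + j0.002 → |·| ≈ 1, ∠ ≈ 0.11°
∠H = (45.00°) − (0.11°) = 44.89°

44.9°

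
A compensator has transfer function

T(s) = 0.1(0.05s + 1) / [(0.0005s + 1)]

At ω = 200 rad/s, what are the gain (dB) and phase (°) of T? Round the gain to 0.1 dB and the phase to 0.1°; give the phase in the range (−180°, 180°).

0.0 dB, 78.6°

At ω = 200 rad/s:
zero (1 + j200·0.05) = 1 + j10 → |·| ≈ 10.05, ∠ ≈ 84.29°
pole (1 + j200·0.0005) = 1 + j0.1 → |·| ≈ 1.005, ∠ ≈ 5.71°
|T| = 0.1 · 10.05 / (1.005) ≈ 1
Gain = 20 log₁₀(1) ≈ 0.00 dB
∠T = (84.29°) − (5.71°) = 78.58°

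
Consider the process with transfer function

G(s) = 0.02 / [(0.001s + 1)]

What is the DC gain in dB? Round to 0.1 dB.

G(0) = 0.02 · 1 / 1 = 0.02
20 log₁₀(0.02) ≈ -33.98 dB

-34.0 dB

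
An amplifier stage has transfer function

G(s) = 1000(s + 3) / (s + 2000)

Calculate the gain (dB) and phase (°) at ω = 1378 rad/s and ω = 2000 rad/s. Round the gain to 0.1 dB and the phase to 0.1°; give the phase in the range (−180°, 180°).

ω = 1378: 55.1 dB, 55.3°; ω = 2000: 57.0 dB, 44.9°

At s = jω = j1378:
zero (s+3): 3 + j1378 → |·| = √(3²+1378²) = √1898893 ≈ 1378, ∠ = arctan(1378/3) ≈ 89.88°
pole (s+2000): 2000 + j1378 → |·| = √(2000²+1378²) = √5898884 ≈ 2428.8, ∠ = arctan(1378/2000) ≈ 34.57°
|G| = 1000 · 1378 / 2428.8 ≈ 567.36
Gain = 20 log₁₀(567.36) ≈ 55.08 dB
∠G = 89.88° − 34.57° = 55.31°

At s = jω = j2000:
zero (s+3): 3 + j2000 → |·| = √(3²+2000²) = √4000009 ≈ 2000, ∠ = arctan(2000/3) ≈ 89.91°
pole (s+2000): 2000 + j2000 → |·| = √(2000²+2000²) = √8000000 ≈ 2828.4, ∠ = arctan(2000/2000) ≈ 45.00°
|G| = 1000 · 2000 / 2828.4 ≈ 707.11
Gain = 20 log₁₀(707.11) ≈ 56.99 dB
∠G = 89.91° − 45.00° = 44.91°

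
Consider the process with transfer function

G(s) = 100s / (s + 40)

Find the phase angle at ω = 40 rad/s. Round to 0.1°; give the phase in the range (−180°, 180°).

45.0°

At s = jω = j40:
zero at origin: s = j40 → |·| = 40, ∠ = 90.00°
pole (s+40): 40 + j40 → |·| = √(40²+40²) = √3200 ≈ 56.569, ∠ = arctan(40/40) ≈ 45.00°
∠G = 90.00° − 45.00° = 45.00°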